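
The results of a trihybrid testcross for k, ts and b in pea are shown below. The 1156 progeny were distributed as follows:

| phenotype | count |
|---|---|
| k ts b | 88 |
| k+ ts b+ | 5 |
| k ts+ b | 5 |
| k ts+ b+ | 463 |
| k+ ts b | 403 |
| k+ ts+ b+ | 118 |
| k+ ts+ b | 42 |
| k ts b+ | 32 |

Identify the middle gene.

The two most frequent reciprocal classes, k ts+ b+ and k+ ts b, are the parental types, so the F1 was k ts+ b+ / k+ ts b.
The two rarest classes, k ts+ b and k+ ts b+, are the double crossovers. Comparing them with the parentals, only the b allele has switched, so b is the middle locus and the order is ts – b – k.

b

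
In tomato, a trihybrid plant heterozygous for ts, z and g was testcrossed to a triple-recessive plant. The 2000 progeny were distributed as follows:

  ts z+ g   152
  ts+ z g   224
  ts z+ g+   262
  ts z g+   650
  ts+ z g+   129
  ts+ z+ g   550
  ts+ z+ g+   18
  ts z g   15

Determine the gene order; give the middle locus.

The two most frequent reciprocal classes, ts z g+ and ts+ z+ g, are the parental types, so the F1 was ts z g+ / ts+ z+ g.
The two rarest classes, ts z g and ts+ z+ g+, are the double crossovers. Comparing them with the parentals, only the g allele has switched, so g is the middle locus and the order is z – g – ts.

g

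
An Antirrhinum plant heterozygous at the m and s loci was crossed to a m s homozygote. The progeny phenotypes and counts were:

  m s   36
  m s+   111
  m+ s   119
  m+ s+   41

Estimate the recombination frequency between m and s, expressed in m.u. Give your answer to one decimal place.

The two most frequent classes, m+ s (119) and m s+ (111), are the parental types, so the F1 was m+ s / m s+.
The recombinant classes are m+ s+ and m s: 41 + 36 = 77.
Recombination frequency = 77/307 = 0.2508 ≈ 25.1%, i.e. 25.1 m.u.

25.1 m.u.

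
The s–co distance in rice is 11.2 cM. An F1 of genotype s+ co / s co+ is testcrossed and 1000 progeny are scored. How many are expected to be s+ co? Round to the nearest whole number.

A map distance of 11.2 cM corresponds to a recombination frequency of 0.112.
The F1 is s+ co / s co+, so s+ co is a parental gamete class with expected frequency (1 − r)/2 = 0.888/2 = 0.4440.
Expected number = 0.4440 × 1000 = 444.00 ≈ 444.

444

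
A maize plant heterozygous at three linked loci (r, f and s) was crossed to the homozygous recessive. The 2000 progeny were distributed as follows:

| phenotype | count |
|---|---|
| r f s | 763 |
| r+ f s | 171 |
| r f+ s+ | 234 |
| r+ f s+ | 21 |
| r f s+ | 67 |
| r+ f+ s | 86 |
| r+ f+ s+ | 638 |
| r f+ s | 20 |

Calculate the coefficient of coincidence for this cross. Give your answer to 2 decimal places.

The two most frequent reciprocal classes, r f s and r+ f+ s+, are the parental types, so the F1 was r f s / r+ f+ s+.
The two rarest classes, r f+ s and r+ f s+, are the double crossovers. Comparing them with the parentals, only the f allele has switched, so f is the middle locus and the order is r – f – s.
r–f: (405 + 41)/2000 = 0.2230; f–s: (153 + 41)/2000 = 0.0970.
Expected DCO frequency = 0.2230 × 0.0970 ≈ 0.02163; observed = 41/2000 ≈ 0.02050.
Coefficient of coincidence = 0.02050/0.02163 ≈ 0.95.

0.95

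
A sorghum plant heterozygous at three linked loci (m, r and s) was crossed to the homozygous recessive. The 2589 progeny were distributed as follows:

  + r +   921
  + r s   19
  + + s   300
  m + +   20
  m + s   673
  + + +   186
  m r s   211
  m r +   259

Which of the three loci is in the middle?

The two most frequent reciprocal classes, m + s and + r +, are the parental types, so the F1 was m + s / + r +.
The two rarest classes, m + + and + r s, are the double crossovers. Comparing them with the parentals, only the s allele has switched, so s is the middle locus and the order is m – s – r.

s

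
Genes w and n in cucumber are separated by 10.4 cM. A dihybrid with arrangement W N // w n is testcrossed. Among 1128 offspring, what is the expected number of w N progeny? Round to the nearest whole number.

59

A map distance of 10.4 cM corresponds to a recombination frequency of 0.104.
The F1 is W N / w n, so w N is a recombinant gamete class with expected frequency r/2 = 0.104/2 = 0.0520.
Expected number = 0.0520 × 1128 = 58.66 ≈ 59.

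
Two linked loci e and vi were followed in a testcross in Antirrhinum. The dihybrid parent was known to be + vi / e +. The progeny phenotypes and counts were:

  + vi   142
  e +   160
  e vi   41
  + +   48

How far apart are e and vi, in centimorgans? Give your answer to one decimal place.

The recombinant classes are + + and e vi: 48 + 41 = 89.
Recombination frequency = 89/391 = 0.2276 ≈ 22.8%, i.e. 22.8 centimorgans.

22.8 centimorgans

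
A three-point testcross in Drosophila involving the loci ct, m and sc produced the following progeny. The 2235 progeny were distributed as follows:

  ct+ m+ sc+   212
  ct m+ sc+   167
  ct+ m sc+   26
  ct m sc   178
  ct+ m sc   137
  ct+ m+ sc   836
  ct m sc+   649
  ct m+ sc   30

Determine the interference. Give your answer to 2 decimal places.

0.22

The two most frequent reciprocal classes, ct+ m+ sc and ct m sc+, are the parental types, so the F1 was ct+ m+ sc / ct m sc+.
The two rarest classes, ct m+ sc and ct+ m sc+, are the double crossovers. Comparing them with the parentals, only the ct allele has switched, so ct is the middle locus and the order is m – ct – sc.
m–ct: (304 + 56)/2235 = 0.1611; ct–sc: (390 + 56)/2235 = 0.1996.
Expected DCO frequency = 0.1611 × 0.1996 ≈ 0.03216; observed = 56/2235 ≈ 0.02506.
Coefficient of coincidence = 0.02506/0.03216 ≈ 0.78; interference = 1 − 0.78 = 0.22.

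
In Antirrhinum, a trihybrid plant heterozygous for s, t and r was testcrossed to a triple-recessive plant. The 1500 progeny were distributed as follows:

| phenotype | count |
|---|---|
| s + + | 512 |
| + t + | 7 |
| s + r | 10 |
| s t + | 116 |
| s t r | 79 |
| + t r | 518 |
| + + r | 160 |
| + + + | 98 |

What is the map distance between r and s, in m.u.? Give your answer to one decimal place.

12.9 m.u.

The two most frequent reciprocal classes, s + + and + t r, are the parental types, so the F1 was s + + / + t r.
The two rarest classes, s + r and + t +, are the double crossovers. Comparing them with the parentals, only the r allele has switched, so r is the middle locus and the order is s – r – t.
Crossovers in the s–r interval produce the single-crossover classes + + + and s t r (98 + 79 = 177) plus the double crossovers (17).
RF(s–r) = (177 + 17) / 1500 = 194/1500 = 0.1293 → 12.9 m.u.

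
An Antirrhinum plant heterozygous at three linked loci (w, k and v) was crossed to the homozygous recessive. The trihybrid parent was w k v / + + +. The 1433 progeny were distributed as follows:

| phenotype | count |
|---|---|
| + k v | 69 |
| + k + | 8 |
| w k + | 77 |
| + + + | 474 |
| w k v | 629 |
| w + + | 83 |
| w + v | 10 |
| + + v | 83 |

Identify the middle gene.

The two rarest classes, w + v and + k +, are the double crossovers. Comparing them with the parentals, only the k allele has switched, so k is the middle locus and the order is w – k – v.

k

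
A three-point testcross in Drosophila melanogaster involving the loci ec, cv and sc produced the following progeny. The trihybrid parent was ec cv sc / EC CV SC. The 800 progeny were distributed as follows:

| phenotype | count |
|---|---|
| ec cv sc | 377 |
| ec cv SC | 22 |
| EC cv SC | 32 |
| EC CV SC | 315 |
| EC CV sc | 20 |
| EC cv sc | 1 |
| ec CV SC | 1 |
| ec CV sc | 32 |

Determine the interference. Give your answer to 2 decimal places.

The two rarest classes, EC cv sc and ec CV SC, are the double crossovers. Comparing them with the parentals, only the ec allele has switched, so ec is the middle locus and the order is cv – ec – sc.
cv–ec: (64 + 2)/800 = 0.0825; ec–sc: (42 + 2)/800 = 0.0550.
Expected DCO frequency = 0.0825 × 0.0550 ≈ 0.00454; observed = 2/800 ≈ 0.00250.
Coefficient of coincidence = 0.00250/0.00454 ≈ 0.55; interference = 1 − 0.55 = 0.45.

0.45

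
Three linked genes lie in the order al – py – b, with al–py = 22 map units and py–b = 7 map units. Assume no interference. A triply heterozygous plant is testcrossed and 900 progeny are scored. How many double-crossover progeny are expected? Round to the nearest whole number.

14

Map distances give recombination frequencies of 0.220 and 0.070 for the two intervals.
With no interference, expected double-crossover frequency = 0.220 × 0.070 = 0.01540.
Expected number = 0.01540 × 900 = 13.86 ≈ 14.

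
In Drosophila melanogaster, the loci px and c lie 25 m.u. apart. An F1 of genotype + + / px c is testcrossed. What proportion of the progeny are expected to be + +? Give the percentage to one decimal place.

A map distance of 25 m.u. corresponds to a recombination frequency of 0.250.
The F1 is + + / px c, so + + is a parental gamete class with expected frequency (1 − r)/2 = 0.750/2 = 0.3750.
That is 0.3750 = 37.5% of the progeny.

37.5%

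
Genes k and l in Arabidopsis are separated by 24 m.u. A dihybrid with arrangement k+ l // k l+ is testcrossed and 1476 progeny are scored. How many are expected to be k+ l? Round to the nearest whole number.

561

A map distance of 24 m.u. corresponds to a recombination frequency of 0.240.
The F1 is k+ l / k l+, so k+ l is a parental gamete class with expected frequency (1 − r)/2 = 0.760/2 = 0.3800.
Expected number = 0.3800 × 1476 = 560.88 ≈ 561.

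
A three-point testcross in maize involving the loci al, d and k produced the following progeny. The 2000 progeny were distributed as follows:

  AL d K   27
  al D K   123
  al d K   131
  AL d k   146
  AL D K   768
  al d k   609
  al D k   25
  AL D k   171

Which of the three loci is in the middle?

The two most frequent reciprocal classes, al d k and AL D K, are the parental types, so the F1 was al d k / AL D K.
The two rarest classes, al D k and AL d K, are the double crossovers. Comparing them with the parentals, only the d allele has switched, so d is the middle locus and the order is al – d – k.

d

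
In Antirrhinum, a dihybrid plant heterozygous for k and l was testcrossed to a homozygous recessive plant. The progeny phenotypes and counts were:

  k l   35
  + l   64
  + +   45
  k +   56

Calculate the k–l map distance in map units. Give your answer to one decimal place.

The two most frequent classes, + l (64) and k + (56), are the parental types, so the F1 was + l / k +.
The recombinant classes are + + and k l: 45 + 35 = 80.
Recombination frequency = 80/200 = 0.4000 ≈ 40.0%, i.e. 40.0 map units.

40.0 map units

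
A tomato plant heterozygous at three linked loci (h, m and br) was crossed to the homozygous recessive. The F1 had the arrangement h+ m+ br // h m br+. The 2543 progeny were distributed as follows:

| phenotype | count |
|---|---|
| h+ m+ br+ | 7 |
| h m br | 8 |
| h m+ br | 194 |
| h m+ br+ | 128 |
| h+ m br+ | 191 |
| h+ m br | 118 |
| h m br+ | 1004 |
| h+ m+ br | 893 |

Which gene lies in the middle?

The two rarest classes, h+ m+ br+ and h m br, are the double crossovers. Comparing them with the parentals, only the br allele has switched, so br is the middle locus and the order is m – br – h.

br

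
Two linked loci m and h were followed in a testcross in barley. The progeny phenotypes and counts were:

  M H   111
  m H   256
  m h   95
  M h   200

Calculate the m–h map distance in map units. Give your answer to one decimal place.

31.1 map units

The two most frequent classes, M h (200) and m H (256), are the parental types, so the F1 was M h / m H.
The recombinant classes are M H and m h: 111 + 95 = 206.
Recombination frequency = 206/662 = 0.3112 ≈ 31.1%, i.e. 31.1 map units.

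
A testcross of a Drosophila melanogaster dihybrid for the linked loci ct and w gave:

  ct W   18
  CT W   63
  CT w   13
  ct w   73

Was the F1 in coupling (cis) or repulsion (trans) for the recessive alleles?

The two most frequent classes are CT W (63) and ct w (73); these are the parental (non-recombinant) types.
So the F1 carried CT W on one chromosome and ct w on the other — the recessive alleles are on the same chromosome (cis / coupling).

cis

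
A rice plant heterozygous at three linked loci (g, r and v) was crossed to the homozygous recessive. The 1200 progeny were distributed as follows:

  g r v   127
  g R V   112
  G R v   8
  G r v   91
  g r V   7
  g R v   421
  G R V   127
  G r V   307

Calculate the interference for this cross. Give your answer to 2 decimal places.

0.69

The two most frequent reciprocal classes, g R v and G r V, are the parental types, so the F1 was g R v / G r V.
The two rarest classes, G R v and g r V, are the double crossovers. Comparing them with the parentals, only the g allele has switched, so g is the middle locus and the order is v – g – r.
v–g: (203 + 15)/1200 = 0.1817; g–r: (254 + 15)/1200 = 0.2242.
Expected DCO frequency = 0.1817 × 0.2242 ≈ 0.04074; observed = 15/1200 ≈ 0.01250.
Coefficient of coincidence = 0.01250/0.04074 ≈ 0.31; interference = 1 − 0.31 = 0.69.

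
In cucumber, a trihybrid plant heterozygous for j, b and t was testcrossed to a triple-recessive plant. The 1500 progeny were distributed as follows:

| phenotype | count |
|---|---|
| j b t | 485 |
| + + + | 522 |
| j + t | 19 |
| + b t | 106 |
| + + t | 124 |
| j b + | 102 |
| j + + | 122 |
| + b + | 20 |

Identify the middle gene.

b

The two most frequent reciprocal classes, j b t and + + +, are the parental types, so the F1 was j b t / + + +.
The two rarest classes, j + t and + b +, are the double crossovers. Comparing them with the parentals, only the b allele has switched, so b is the middle locus and the order is t – b – j.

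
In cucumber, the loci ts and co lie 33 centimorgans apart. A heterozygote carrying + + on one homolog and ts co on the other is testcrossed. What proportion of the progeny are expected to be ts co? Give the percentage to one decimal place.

33.5%

A map distance of 33 centimorgans corresponds to a recombination frequency of 0.330.
The F1 is + + / ts co, so ts co is a parental gamete class with expected frequency (1 − r)/2 = 0.670/2 = 0.3350.
That is 0.3350 = 33.5% of the progeny.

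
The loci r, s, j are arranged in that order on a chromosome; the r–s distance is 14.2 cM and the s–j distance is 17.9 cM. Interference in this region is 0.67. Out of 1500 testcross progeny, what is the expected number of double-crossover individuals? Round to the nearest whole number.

Map distances give recombination frequencies of 0.142 and 0.179 for the two intervals.
With interference 0.67 (so coincidence = 0.33), expected double-crossover frequency = 0.142 × 0.179 × 0.33 = 0.00839.
Expected number = 0.00839 × 1500 = 12.58 ≈ 13.

13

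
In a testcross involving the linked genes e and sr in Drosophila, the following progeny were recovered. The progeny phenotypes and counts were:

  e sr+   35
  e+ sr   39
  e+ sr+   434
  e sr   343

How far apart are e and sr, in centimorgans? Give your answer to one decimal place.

8.7 centimorgans

The two most frequent classes, e+ sr+ (434) and e sr (343), are the parental types, so the F1 was e+ sr+ / e sr.
The recombinant classes are e+ sr and e sr+: 39 + 35 = 74.
Recombination frequency = 74/851 = 0.0870 ≈ 8.7%, i.e. 8.7 centimorgans.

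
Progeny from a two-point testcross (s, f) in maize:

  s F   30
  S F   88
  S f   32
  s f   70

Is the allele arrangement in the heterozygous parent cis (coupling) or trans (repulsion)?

cis

The two most frequent classes are S F (88) and s f (70); these are the parental (non-recombinant) types.
So the F1 carried S F on one chromosome and s f on the other — the recessive alleles are on the same chromosome (cis / coupling).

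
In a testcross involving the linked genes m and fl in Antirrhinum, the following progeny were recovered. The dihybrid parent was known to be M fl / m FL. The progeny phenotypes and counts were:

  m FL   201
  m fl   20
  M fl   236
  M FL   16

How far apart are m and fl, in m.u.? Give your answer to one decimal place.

7.6 m.u.

The recombinant classes are M FL and m fl: 16 + 20 = 36.
Recombination frequency = 36/473 = 0.0761 ≈ 7.6%, i.e. 7.6 m.u.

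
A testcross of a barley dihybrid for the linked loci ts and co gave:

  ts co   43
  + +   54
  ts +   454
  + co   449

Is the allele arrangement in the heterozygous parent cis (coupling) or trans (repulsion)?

trans

The two most frequent classes are + co (449) and ts + (454); these are the parental (non-recombinant) types.
So the F1 carried + co on one chromosome and ts + on the other — the recessive alleles are on opposite chromosomes (trans / repulsion).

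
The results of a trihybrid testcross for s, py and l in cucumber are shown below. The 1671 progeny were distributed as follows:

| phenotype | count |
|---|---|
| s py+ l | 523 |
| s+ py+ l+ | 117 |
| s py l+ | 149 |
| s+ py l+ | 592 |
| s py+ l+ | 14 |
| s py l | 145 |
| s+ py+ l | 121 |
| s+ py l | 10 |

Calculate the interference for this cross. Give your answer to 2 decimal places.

0.52

The two most frequent reciprocal classes, s py+ l and s+ py l+, are the parental types, so the F1 was s py+ l / s+ py l+.
The two rarest classes, s py+ l+ and s+ py l, are the double crossovers. Comparing them with the parentals, only the l allele has switched, so l is the middle locus and the order is py – l – s.
py–l: (262 + 24)/1671 = 0.1712; l–s: (270 + 24)/1671 = 0.1759.
Expected DCO frequency = 0.1712 × 0.1759 ≈ 0.03011; observed = 24/1671 ≈ 0.01436.
Coefficient of coincidence = 0.01436/0.03011 ≈ 0.48; interference = 1 − 0.48 = 0.52.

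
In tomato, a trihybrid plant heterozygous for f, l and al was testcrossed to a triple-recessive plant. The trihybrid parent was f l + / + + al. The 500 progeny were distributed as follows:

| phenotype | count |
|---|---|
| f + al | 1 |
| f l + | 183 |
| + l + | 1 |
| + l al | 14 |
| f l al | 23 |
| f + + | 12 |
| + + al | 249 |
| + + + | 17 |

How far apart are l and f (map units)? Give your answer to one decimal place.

5.6 map units

The two rarest classes, + l + and f + al, are the double crossovers. Comparing them with the parentals, only the f allele has switched, so f is the middle locus and the order is al – f – l.
Crossovers in the f–l interval produce the single-crossover classes f + + and + l al (12 + 14 = 26) plus the double crossovers (2).
RF(f–l) = (26 + 2) / 500 = 28/500 = 0.0560 → 5.6 map units.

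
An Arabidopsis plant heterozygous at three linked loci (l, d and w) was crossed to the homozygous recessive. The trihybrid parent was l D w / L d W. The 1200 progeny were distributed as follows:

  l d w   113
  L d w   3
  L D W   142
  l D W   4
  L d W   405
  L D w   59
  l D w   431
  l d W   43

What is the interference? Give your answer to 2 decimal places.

0.71

The two rarest classes, l D W and L d w, are the double crossovers. Comparing them with the parentals, only the w allele has switched, so w is the middle locus and the order is l – w – d.
l–w: (102 + 7)/1200 = 0.0908; w–d: (255 + 7)/1200 = 0.2183.
Expected DCO frequency = 0.0908 × 0.2183 ≈ 0.01982; observed = 7/1200 ≈ 0.00583.
Coefficient of coincidence = 0.00583/0.01982 ≈ 0.29; interference = 1 − 0.29 = 0.71.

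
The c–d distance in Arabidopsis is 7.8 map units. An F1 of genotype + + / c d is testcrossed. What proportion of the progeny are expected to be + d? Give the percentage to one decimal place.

A map distance of 7.8 map units corresponds to a recombination frequency of 0.078.
The F1 is + + / c d, so + d is a recombinant gamete class with expected frequency r/2 = 0.078/2 = 0.0390.
That is 0.0390 = 3.9% of the progeny.

3.9%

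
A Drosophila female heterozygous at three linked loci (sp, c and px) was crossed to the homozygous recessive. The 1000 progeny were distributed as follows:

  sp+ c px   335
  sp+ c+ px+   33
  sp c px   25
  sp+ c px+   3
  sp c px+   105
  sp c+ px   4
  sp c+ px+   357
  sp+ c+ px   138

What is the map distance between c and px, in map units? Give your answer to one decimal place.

The two most frequent reciprocal classes, sp c+ px+ and sp+ c px, are the parental types, so the F1 was sp c+ px+ / sp+ c px.
The two rarest classes, sp c+ px and sp+ c px+, are the double crossovers. Comparing them with the parentals, only the px allele has switched, so px is the middle locus and the order is sp – px – c.
Crossovers in the px–c interval produce the single-crossover classes sp c px+ and sp+ c+ px (105 + 138 = 243) plus the double crossovers (7).
RF(px–c) = (243 + 7) / 1000 = 250/1000 = 0.2500 → 25.0 map units.

25.0 map units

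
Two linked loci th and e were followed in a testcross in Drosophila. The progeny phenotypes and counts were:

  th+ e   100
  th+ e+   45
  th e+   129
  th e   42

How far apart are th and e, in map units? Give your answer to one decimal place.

The two most frequent classes, th+ e (100) and th e+ (129), are the parental types, so the F1 was th+ e / th e+.
The recombinant classes are th+ e+ and th e: 45 + 42 = 87.
Recombination frequency = 87/316 = 0.2753 ≈ 27.5%, i.e. 27.5 map units.

27.5 map units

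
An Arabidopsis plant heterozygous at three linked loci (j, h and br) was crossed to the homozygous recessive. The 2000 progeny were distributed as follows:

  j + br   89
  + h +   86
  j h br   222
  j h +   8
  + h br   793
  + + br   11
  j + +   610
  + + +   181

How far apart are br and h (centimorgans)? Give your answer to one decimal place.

The two most frequent reciprocal classes, j + + and + h br, are the parental types, so the F1 was j + + / + h br.
The two rarest classes, j h + and + + br, are the double crossovers. Comparing them with the parentals, only the h allele has switched, so h is the middle locus and the order is br – h – j.
Crossovers in the br–h interval produce the single-crossover classes j + br and + h + (89 + 86 = 175) plus the double crossovers (19).
RF(br–h) = (175 + 19) / 2000 = 194/2000 = 0.0970 → 9.7 centimorgans.

9.7 centimorgans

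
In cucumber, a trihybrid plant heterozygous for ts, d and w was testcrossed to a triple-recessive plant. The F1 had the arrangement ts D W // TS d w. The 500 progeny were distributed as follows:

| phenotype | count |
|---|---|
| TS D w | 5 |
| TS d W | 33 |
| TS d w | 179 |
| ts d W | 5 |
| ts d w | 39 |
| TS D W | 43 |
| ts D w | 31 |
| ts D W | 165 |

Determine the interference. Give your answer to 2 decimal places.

The two rarest classes, ts d W and TS D w, are the double crossovers. Comparing them with the parentals, only the d allele has switched, so d is the middle locus and the order is ts – d – w.
ts–d: (82 + 10)/500 = 0.1840; d–w: (64 + 10)/500 = 0.1480.
Expected DCO frequency = 0.1840 × 0.1480 ≈ 0.02723; observed = 10/500 ≈ 0.02000.
Coefficient of coincidence = 0.02000/0.02723 ≈ 0.73; interference = 1 − 0.73 = 0.27.

0.27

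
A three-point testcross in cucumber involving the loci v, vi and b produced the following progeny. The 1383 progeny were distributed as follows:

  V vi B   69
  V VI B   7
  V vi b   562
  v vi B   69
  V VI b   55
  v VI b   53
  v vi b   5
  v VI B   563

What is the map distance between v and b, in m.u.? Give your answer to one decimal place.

The two most frequent reciprocal classes, v VI B and V vi b, are the parental types, so the F1 was v VI B / V vi b.
The two rarest classes, V VI B and v vi b, are the double crossovers. Comparing them with the parentals, only the v allele has switched, so v is the middle locus and the order is b – v – vi.
Crossovers in the b–v interval produce the single-crossover classes v VI b and V vi B (53 + 69 = 122) plus the double crossovers (12).
RF(b–v) = (122 + 12) / 1383 = 134/1383 = 0.0969 → 9.7 m.u.

9.7 m.u.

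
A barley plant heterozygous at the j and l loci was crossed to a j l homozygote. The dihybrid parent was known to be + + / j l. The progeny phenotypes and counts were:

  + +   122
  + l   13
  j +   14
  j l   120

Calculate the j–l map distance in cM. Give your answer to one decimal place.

10.0 cM

The recombinant classes are + l and j +: 13 + 14 = 27.
Recombination frequency = 27/269 = 0.1004 ≈ 10.0%, i.e. 10.0 cM.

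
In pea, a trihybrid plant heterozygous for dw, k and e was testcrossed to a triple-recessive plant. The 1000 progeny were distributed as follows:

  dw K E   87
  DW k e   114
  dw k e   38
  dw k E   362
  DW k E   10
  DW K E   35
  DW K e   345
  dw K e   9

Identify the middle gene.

dw

The two most frequent reciprocal classes, DW K e and dw k E, are the parental types, so the F1 was DW K e / dw k E.
The two rarest classes, dw K e and DW k E, are the double crossovers. Comparing them with the parentals, only the dw allele has switched, so dw is the middle locus and the order is k – dw – e.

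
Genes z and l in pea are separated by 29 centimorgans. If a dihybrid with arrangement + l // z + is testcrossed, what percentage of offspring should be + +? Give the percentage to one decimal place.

14.5%

A map distance of 29 centimorgans corresponds to a recombination frequency of 0.290.
The F1 is + l / z +, so + + is a recombinant gamete class with expected frequency r/2 = 0.290/2 = 0.1450.
That is 0.1450 = 14.5% of the progeny.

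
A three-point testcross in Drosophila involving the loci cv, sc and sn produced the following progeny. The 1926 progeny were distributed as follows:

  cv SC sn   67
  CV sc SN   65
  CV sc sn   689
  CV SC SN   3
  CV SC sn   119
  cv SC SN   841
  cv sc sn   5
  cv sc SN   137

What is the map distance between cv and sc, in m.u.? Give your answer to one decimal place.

13.7 m.u.

The two most frequent reciprocal classes, cv SC SN and CV sc sn, are the parental types, so the F1 was cv SC SN / CV sc sn.
The two rarest classes, CV SC SN and cv sc sn, are the double crossovers. Comparing them with the parentals, only the cv allele has switched, so cv is the middle locus and the order is sn – cv – sc.
Crossovers in the cv–sc interval produce the single-crossover classes cv sc SN and CV SC sn (137 + 119 = 256) plus the double crossovers (8).
RF(cv–sc) = (256 + 8) / 1926 = 264/1926 = 0.1371 → 13.7 m.u.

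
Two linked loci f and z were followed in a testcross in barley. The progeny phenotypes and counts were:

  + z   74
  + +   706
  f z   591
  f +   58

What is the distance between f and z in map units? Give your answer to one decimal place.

The two most frequent classes, + + (706) and f z (591), are the parental types, so the F1 was + + / f z.
The recombinant classes are + z and f +: 74 + 58 = 132.
Recombination frequency = 132/1429 = 0.0924 ≈ 9.2%, i.e. 9.2 map units.

9.2 map units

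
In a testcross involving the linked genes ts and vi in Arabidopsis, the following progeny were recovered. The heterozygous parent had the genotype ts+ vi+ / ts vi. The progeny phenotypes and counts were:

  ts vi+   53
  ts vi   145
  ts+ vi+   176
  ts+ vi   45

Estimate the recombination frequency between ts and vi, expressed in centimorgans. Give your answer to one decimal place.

The recombinant classes are ts+ vi and ts vi+: 45 + 53 = 98.
Recombination frequency = 98/419 = 0.2339 ≈ 23.4%, i.e. 23.4 centimorgans.

23.4 centimorgans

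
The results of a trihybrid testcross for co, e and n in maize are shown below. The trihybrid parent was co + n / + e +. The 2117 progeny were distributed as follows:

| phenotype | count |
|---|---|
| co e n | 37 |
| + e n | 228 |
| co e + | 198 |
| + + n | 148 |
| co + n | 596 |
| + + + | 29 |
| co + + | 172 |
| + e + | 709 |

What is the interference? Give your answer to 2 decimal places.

The two rarest classes, co e n and + + +, are the double crossovers. Comparing them with the parentals, only the e allele has switched, so e is the middle locus and the order is n – e – co.
n–e: (400 + 66)/2117 = 0.2201; e–co: (346 + 66)/2117 = 0.1946.
Expected DCO frequency = 0.2201 × 0.1946 ≈ 0.04283; observed = 66/2117 ≈ 0.03118.
Coefficient of coincidence = 0.03118/0.04283 ≈ 0.73; interference = 1 − 0.73 = 0.27.

0.27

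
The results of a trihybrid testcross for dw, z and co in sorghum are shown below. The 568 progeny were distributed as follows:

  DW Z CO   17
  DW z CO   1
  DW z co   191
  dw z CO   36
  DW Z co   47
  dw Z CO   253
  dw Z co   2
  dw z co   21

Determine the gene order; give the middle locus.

The two most frequent reciprocal classes, dw Z CO and DW z co, are the parental types, so the F1 was dw Z CO / DW z co.
The two rarest classes, dw Z co and DW z CO, are the double crossovers. Comparing them with the parentals, only the co allele has switched, so co is the middle locus and the order is z – co – dw.

co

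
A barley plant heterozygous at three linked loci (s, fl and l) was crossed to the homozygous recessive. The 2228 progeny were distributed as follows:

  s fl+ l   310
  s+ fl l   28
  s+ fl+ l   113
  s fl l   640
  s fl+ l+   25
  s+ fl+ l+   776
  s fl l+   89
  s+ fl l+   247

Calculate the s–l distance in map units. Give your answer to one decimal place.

11.4 map units

The two most frequent reciprocal classes, s fl l and s+ fl+ l+, are the parental types, so the F1 was s fl l / s+ fl+ l+.
The two rarest classes, s+ fl l and s fl+ l+, are the double crossovers. Comparing them with the parentals, only the s allele has switched, so s is the middle locus and the order is fl – s – l.
Crossovers in the s–l interval produce the single-crossover classes s fl l+ and s+ fl+ l (89 + 113 = 202) plus the double crossovers (53).
RF(s–l) = (202 + 53) / 2228 = 255/2228 = 0.1145 → 11.4 map units.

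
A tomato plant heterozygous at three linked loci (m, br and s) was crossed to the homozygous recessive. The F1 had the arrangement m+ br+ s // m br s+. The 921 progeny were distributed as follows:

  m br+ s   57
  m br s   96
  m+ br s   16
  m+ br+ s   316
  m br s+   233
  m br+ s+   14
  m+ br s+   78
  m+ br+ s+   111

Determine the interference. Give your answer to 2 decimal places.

The two rarest classes, m+ br s and m br+ s+, are the double crossovers. Comparing them with the parentals, only the br allele has switched, so br is the middle locus and the order is s – br – m.
s–br: (207 + 30)/921 = 0.2573; br–m: (135 + 30)/921 = 0.1792.
Expected DCO frequency = 0.2573 × 0.1792 ≈ 0.04611; observed = 30/921 ≈ 0.03257.
Coefficient of coincidence = 0.03257/0.04611 ≈ 0.71; interference = 1 − 0.71 = 0.29.

0.29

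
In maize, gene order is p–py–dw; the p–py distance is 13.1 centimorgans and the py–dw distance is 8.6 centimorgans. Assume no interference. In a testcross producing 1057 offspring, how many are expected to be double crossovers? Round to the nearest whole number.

12

Map distances give recombination frequencies of 0.131 and 0.086 for the two intervals.
With no interference, expected double-crossover frequency = 0.131 × 0.086 = 0.01127.
Expected number = 0.01127 × 1057 = 11.91 ≈ 12.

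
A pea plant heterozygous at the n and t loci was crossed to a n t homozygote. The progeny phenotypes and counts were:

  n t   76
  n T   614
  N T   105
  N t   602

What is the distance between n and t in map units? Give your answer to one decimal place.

13.0 map units

The two most frequent classes, N t (602) and n T (614), are the parental types, so the F1 was N t / n T.
The recombinant classes are N T and n t: 105 + 76 = 181.
Recombination frequency = 181/1397 = 0.1296 ≈ 13.0%, i.e. 13.0 map units.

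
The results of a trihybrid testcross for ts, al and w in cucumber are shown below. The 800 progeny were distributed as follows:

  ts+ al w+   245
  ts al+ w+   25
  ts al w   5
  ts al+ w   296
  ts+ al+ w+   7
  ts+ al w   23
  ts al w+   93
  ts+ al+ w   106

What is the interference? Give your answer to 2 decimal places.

The two most frequent reciprocal classes, ts+ al w+ and ts al+ w, are the parental types, so the F1 was ts+ al w+ / ts al+ w.
The two rarest classes, ts+ al+ w+ and ts al w, are the double crossovers. Comparing them with the parentals, only the al allele has switched, so al is the middle locus and the order is w – al – ts.
w–al: (48 + 12)/800 = 0.0750; al–ts: (199 + 12)/800 = 0.2637.
Expected DCO frequency = 0.0750 × 0.2637 ≈ 0.01978; observed = 12/800 ≈ 0.01500.
Coefficient of coincidence = 0.01500/0.01978 ≈ 0.76; interference = 1 − 0.76 = 0.24.

0.24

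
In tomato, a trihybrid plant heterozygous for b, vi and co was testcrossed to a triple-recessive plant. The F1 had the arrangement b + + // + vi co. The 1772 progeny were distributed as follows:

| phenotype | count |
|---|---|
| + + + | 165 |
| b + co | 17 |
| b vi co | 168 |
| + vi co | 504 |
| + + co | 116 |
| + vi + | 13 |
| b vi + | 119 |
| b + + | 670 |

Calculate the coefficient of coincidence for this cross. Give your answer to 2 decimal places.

0.55

The two rarest classes, b + co and + vi +, are the double crossovers. Comparing them with the parentals, only the co allele has switched, so co is the middle locus and the order is vi – co – b.
vi–co: (235 + 30)/1772 = 0.1495; co–b: (333 + 30)/1772 = 0.2049.
Expected DCO frequency = 0.1495 × 0.2049 ≈ 0.03063; observed = 30/1772 ≈ 0.01693.
Coefficient of coincidence = 0.01693/0.03063 ≈ 0.55.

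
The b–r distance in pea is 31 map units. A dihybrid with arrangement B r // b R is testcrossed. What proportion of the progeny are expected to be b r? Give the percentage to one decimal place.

A map distance of 31 map units corresponds to a recombination frequency of 0.310.
The F1 is B r / b R, so b r is a recombinant gamete class with expected frequency r/2 = 0.310/2 = 0.1550.
That is 0.1550 = 15.5% of the progeny.

15.5%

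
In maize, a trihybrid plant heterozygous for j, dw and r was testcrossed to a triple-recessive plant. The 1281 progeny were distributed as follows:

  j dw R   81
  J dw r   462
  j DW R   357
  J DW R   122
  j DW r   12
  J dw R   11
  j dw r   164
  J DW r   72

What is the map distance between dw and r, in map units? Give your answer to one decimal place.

The two most frequent reciprocal classes, j DW R and J dw r, are the parental types, so the F1 was j DW R / J dw r.
The two rarest classes, j DW r and J dw R, are the double crossovers. Comparing them with the parentals, only the r allele has switched, so r is the middle locus and the order is j – r – dw.
Crossovers in the r–dw interval produce the single-crossover classes j dw R and J DW r (81 + 72 = 153) plus the double crossovers (23).
RF(r–dw) = (153 + 23) / 1281 = 176/1281 = 0.1374 → 13.7 map units.

13.7 map units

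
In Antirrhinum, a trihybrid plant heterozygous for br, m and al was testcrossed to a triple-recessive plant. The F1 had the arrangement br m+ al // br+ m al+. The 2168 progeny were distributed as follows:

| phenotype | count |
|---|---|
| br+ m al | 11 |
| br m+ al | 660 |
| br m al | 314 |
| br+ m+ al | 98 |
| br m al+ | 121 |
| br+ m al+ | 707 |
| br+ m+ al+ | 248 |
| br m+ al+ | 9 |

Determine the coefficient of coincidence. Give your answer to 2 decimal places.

0.31

The two rarest classes, br m+ al+ and br+ m al, are the double crossovers. Comparing them with the parentals, only the al allele has switched, so al is the middle locus and the order is br – al – m.
br–al: (219 + 20)/2168 = 0.1102; al–m: (562 + 20)/2168 = 0.2685.
Expected DCO frequency = 0.1102 × 0.2685 ≈ 0.02959; observed = 20/2168 ≈ 0.00923.
Coefficient of coincidence = 0.00923/0.02959 ≈ 0.31.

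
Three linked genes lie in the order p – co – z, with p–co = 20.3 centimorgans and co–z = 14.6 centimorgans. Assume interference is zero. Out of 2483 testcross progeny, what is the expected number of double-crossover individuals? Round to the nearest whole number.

74

Map distances give recombination frequencies of 0.203 and 0.146 for the two intervals.
With no interference, expected double-crossover frequency = 0.203 × 0.146 = 0.02964.
Expected number = 0.02964 × 2483 = 73.59 ≈ 74.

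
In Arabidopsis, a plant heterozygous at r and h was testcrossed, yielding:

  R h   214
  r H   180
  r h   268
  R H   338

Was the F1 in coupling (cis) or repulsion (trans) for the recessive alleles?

cis

The two most frequent classes are R H (338) and r h (268); these are the parental (non-recombinant) types.
So the F1 carried R H on one chromosome and r h on the other — the recessive alleles are on the same chromosome (cis / coupling).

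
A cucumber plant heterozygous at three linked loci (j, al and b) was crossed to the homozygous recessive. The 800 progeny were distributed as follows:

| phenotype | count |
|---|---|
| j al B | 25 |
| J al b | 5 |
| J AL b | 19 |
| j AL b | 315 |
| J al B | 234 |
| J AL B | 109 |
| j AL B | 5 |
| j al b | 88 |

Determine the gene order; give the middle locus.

The two most frequent reciprocal classes, j AL b and J al B, are the parental types, so the F1 was j AL b / J al B.
The two rarest classes, j AL B and J al b, are the double crossovers. Comparing them with the parentals, only the b allele has switched, so b is the middle locus and the order is j – b – al.

b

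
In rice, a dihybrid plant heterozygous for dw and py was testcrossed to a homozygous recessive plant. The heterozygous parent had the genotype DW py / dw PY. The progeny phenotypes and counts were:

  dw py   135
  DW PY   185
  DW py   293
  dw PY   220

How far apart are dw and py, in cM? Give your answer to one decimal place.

38.4 cM

The recombinant classes are DW PY and dw py: 185 + 135 = 320.
Recombination frequency = 320/833 = 0.3842 ≈ 38.4%, i.e. 38.4 cM.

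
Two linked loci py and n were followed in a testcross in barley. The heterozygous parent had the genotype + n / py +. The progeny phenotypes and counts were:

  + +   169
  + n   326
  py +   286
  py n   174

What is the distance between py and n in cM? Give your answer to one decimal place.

The recombinant classes are + + and py n: 169 + 174 = 343.
Recombination frequency = 343/955 = 0.3592 ≈ 35.9%, i.e. 35.9 cM.

35.9 cM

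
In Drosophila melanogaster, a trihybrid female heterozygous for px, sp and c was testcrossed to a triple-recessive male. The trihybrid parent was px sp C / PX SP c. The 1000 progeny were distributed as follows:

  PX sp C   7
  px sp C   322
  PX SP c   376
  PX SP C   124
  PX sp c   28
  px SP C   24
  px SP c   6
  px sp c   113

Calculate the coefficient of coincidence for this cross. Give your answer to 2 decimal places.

The two rarest classes, PX sp C and px SP c, are the double crossovers. Comparing them with the parentals, only the px allele has switched, so px is the middle locus and the order is c – px – sp.
c–px: (237 + 13)/1000 = 0.2500; px–sp: (52 + 13)/1000 = 0.0650.
Expected DCO frequency = 0.2500 × 0.0650 ≈ 0.01625; observed = 13/1000 ≈ 0.01300.
Coefficient of coincidence = 0.01300/0.01625 ≈ 0.80.

0.80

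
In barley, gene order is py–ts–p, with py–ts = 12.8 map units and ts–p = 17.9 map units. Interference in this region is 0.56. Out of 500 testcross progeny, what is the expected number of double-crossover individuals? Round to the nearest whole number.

5

Map distances give recombination frequencies of 0.128 and 0.179 for the two intervals.
With interference 0.56 (so coincidence = 0.44), expected double-crossover frequency = 0.128 × 0.179 × 0.44 = 0.01008.
Expected number = 0.01008 × 500 = 5.04 ≈ 5.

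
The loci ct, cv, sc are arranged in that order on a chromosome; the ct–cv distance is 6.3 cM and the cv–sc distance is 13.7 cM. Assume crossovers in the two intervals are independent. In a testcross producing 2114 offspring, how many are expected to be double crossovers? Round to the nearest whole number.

Map distances give recombination frequencies of 0.063 and 0.137 for the two intervals.
With no interference, expected double-crossover frequency = 0.063 × 0.137 = 0.00863.
Expected number = 0.00863 × 2114 = 18.25 ≈ 18.

18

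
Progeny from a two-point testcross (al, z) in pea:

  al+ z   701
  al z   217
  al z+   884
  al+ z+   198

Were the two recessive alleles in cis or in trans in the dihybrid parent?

trans

The two most frequent classes are al+ z (701) and al z+ (884); these are the parental (non-recombinant) types.
So the F1 carried al+ z on one chromosome and al z+ on the other — the recessive alleles are on opposite chromosomes (trans / repulsion).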